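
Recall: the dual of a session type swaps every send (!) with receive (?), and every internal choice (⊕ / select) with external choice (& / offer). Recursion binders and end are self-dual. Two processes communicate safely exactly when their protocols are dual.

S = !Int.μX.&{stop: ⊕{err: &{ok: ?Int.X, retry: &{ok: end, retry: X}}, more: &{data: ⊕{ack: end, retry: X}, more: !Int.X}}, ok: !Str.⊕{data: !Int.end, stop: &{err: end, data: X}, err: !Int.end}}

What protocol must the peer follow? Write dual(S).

!Int → ?Int
  μX → μX  (μ self-dual)
    &{stop,ok} → ⊕{stop,ok}  (&→⊕)
      case stop:
        ⊕{err,more} → &{err,more}  (select→offer)
          case err:
            &{ok,retry} → ⊕{ok,retry}  (&→⊕)
              case ok:
                ?Int → !Int
                  dual(X) = X
              case retry:
                &{ok,retry} → ⊕{ok,retry}  (&→⊕)
                  case ok:
                    dual(end) = end
                  case retry:
                    dual(X) = X
          case more:
            &{data,more} → ⊕{data,more}  (&→⊕)
              case data:
                ⊕{ack,retry} → &{ack,retry}  (select→offer)
                  case ack:
                    dual(end) = end
                  case retry:
                    dual(X) = X
              case more:
                !Int → ?Int
                  dual(X) = X
      case ok:
        !Str → ?Str
          ⊕{data,stop,err} → &{data,stop,err}  (select→offer)
            case data:
              !Int → ?Int
                dual(end) = end
            case stop:
              &{err,data} → ⊕{err,data}  (&→⊕)
                case err:
                  dual(end) = end
                case data:
                  dual(X) = X
            case err:
              !Int → ?Int
                dual(end) = end

?Int.μX.⊕{stop: &{err: ⊕{ok: !Int.X, retry: ⊕{ok: end, retry: X}}, more: ⊕{data: &{ack: end, retry: X}, more: ?Int.X}}, ok: ?Str.&{data: ?Int.end, stop: ⊕{err: end, data: X}, err: ?Int.end}}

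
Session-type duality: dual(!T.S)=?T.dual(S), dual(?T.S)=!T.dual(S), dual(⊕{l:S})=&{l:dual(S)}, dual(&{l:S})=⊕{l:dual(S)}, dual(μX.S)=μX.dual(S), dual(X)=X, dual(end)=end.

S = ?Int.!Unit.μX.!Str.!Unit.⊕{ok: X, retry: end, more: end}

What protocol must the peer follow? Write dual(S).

?Int → !Int
  !Unit → ?Unit
    μX → μX  (binder kept)
      !Str → ?Str
        !Unit → ?Unit
          ⊕{ok,retry,more} → &{ok,retry,more}  (internal→external)
            case ok:
              dual(X) = X
            case retry:
              dual(end) = end
            case more:
              dual(end) = end

!Int.?Unit.μX.?Str.?Unit.&{ok: X, retry: end, more: end}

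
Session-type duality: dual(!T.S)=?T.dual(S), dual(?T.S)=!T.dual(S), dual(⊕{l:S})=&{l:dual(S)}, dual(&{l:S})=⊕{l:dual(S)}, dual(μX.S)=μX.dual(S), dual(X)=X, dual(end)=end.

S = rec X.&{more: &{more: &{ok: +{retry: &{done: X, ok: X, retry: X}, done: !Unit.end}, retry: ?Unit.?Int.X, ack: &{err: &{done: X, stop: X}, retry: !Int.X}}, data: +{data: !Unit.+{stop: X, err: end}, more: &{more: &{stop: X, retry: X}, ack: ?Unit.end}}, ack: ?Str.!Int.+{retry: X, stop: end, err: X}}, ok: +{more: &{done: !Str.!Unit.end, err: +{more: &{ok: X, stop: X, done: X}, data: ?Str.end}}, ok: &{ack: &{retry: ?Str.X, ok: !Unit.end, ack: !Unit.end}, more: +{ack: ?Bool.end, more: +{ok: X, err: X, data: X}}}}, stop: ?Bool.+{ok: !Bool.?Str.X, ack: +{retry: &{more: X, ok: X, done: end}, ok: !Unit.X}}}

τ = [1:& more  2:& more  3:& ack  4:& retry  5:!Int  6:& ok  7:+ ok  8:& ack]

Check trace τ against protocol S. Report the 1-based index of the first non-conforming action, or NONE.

@1 & more  ✓  state: &{more: &{ok: +{retry: &{done: rec X.…, ok: rec X.…, retry: rec X.…}, done: !Unit.end}, retry: ?Unit.?Int.rec X.…, ack: &{err: &{done: rec X.…, stop: rec X.…}, retry: !Int.rec X.…}}, data: +{data: !Unit.+{stop: rec X.…, err: end}, more: &{more: &{stop: rec X.…, retry: rec X.…}, ack: ?Unit.end}}, ack: ?Str.!Int.+{retry: rec X.…, stop: end, err: rec X.…}}
@2 & more  ✓  state: &{ok: +{retry: &{done: rec X.…, ok: rec X.…, retry: rec X.…}, done: !Unit.end}, retry: ?Unit.?Int.rec X.…, ack: &{err: &{done: rec X.…, stop: rec X.…}, retry: !Int.rec X.…}}
@3 & ack  ✓  state: &{err: &{done: rec X.…, stop: rec X.…}, retry: !Int.rec X.…}
@4 & retry  ✓  state: !Int.rec X.…
@5 !Int  ✓  state: rec X.…
@6 & ok  ✓  state: +{more: &{done: !Str.!Unit.end, err: +{more: &{ok: rec X.…, stop: rec X.…, done: rec X.…}, data: ?Str.end}}, ok: &{ack: &{retry: ?Str.rec X.…, ok: !Unit.end, ack: !Unit.end}, more: +{ack: ?Bool.end, more: +{ok: rec X.…, err: rec X.…, data: rec X.…}}}}
@7 + ok  ✓  state: &{ack: &{retry: ?Str.rec X.…, ok: !Unit.end, ack: !Unit.end}, more: +{ack: ?Bool.end, more: +{ok: rec X.…, err: rec X.…, data: rec X.…}}}
@8 & ack  ✓  state: &{retry: ?Str.rec X.…, ok: !Unit.end, ack: !Unit.end}
all 8 steps conform

NONE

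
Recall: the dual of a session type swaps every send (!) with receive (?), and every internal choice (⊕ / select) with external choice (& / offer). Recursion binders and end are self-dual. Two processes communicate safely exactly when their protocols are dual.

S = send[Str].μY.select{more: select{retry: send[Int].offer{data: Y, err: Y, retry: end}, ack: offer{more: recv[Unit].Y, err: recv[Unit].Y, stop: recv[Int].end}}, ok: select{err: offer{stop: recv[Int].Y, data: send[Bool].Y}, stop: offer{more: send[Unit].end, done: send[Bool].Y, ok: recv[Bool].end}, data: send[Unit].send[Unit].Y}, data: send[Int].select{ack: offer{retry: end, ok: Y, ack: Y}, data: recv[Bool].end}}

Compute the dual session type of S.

send[Str] = recv[Str]
  μY = μY  (rec unchanged)
    select{more,ok,data} = offer{more,ok,data}  (internal→external)
      • more:
        select{retry,ack} = offer{retry,ack}  (internal→external)
          • retry:
            send[Int] = recv[Int]
              offer{data,err,retry} = select{data,err,retry}  (external→internal)
                • data:
                  Y self-dual
                • err:
                  Y self-dual
                • retry:
                  end self-dual
          • ack:
            offer{more,err,stop} = select{more,err,stop}  (external→internal)
              • more:
                recv[Unit] = send[Unit]
                  Y self-dual
              • err:
                recv[Unit] = send[Unit]
                  Y self-dual
              • stop:
                recv[Int] = send[Int]
                  end self-dual
      • ok:
        select{err,stop,data} = offer{err,stop,data}  (internal→external)
          • err:
            offer{stop,data} = select{stop,data}  (external→internal)
              • stop:
                recv[Int] = send[Int]
                  Y self-dual
              • data:
                send[Bool] = recv[Bool]
                  Y self-dual
          • stop:
            offer{more,done,ok} = select{more,done,ok}  (external→internal)
              • more:
                send[Unit] = recv[Unit]
                  end self-dual
              • done:
                send[Bool] = recv[Bool]
                  Y self-dual
              • ok:
                recv[Bool] = send[Bool]
                  end self-dual
          • data:
            send[Unit] = recv[Unit]
              send[Unit] = recv[Unit]
                Y self-dual
      • data:
        send[Int] = recv[Int]
          select{ack,data} = offer{ack,data}  (internal→external)
            • ack:
              offer{retry,ok,ack} = select{retry,ok,ack}  (external→internal)
                • retry:
                  end self-dual
                • ok:
                  Y self-dual
                • ack:
                  Y self-dual
            • data:
              recv[Bool] = send[Bool]
                end self-dual

recv[Str].μY.offer{more: offer{retry: recv[Int].select{data: Y, err: Y, retry: end}, ack: select{more: send[Unit].Y, err: send[Unit].Y, stop: send[Int].end}}, ok: offer{err: select{stop: send[Int].Y, data: recv[Bool].Y}, stop: select{more: recv[Unit].end, done: recv[Bool].Y, ok: send[Bool].end}, data: recv[Unit].recv[Unit].Y}, data: recv[Int].offer{ack: select{retry: end, ok: Y, ack: Y}, data: send[Bool].end}}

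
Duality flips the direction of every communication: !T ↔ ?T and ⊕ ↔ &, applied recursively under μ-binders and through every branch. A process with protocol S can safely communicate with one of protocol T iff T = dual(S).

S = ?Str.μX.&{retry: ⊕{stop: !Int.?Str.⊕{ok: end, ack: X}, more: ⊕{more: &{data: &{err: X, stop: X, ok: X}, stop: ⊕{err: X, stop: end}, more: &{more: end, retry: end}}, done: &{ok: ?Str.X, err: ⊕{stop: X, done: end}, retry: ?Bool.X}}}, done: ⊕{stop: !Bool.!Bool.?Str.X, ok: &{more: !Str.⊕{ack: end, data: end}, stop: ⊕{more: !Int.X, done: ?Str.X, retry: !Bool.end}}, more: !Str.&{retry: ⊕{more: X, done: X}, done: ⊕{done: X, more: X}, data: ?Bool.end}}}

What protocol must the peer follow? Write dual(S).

!Str.μX.⊕{retry: &{stop: ?Int.!Str.&{ok: end, ack: X}, more: &{more: ⊕{data: ⊕{err: X, stop: X, ok: X}, stop: &{err: X, stop: end}, more: ⊕{more: end, retry: end}}, done: ⊕{ok: !Str.X, err: &{stop: X, done: end}, retry: !Bool.X}}}, done: &{stop: ?Bool.?Bool.!Str.X, ok: ⊕{more: ?Str.&{ack: end, data: end}, stop: &{more: ?Int.X, done: !Str.X, retry: ?Bool.end}}, more: ?Str.⊕{retry: &{more: X, done: X}, done: &{done: X, more: X}, data: !Bool.end}}}

?Str = !Str
  μX = μX  (binder kept)
    &{retry,done} = ⊕{retry,done}  (offer→select)
      • retry:
        ⊕{stop,more} = &{stop,more}  (select→offer)
          • stop:
            !Int = ?Int
              ?Str = !Str
                ⊕{ok,ack} = &{ok,ack}  (select→offer)
                  • ok:
                    dual(end) = end
                  • ack:
                    dual(X) = X
          • more:
            ⊕{more,done} = &{more,done}  (select→offer)
              • more:
                &{data,stop,more} = ⊕{data,stop,more}  (offer→select)
                  • data:
                    &{err,stop,ok} = ⊕{err,stop,ok}  (offer→select)
                      • err:
                        dual(X) = X
                      • stop:
                        dual(X) = X
                      • ok:
                        dual(X) = X
                  • stop:
                    ⊕{err,stop} = &{err,stop}  (select→offer)
                      • err:
                        dual(X) = X
                      • stop:
                        dual(end) = end
                  • more:
                    &{more,retry} = ⊕{more,retry}  (offer→select)
                      • more:
                        dual(end) = end
                      • retry:
                        dual(end) = end
              • done:
                &{ok,err,retry} = ⊕{ok,err,retry}  (offer→select)
                  • ok:
                    ?Str = !Str
                      dual(X) = X
                  • err:
                    ⊕{stop,done} = &{stop,done}  (select→offer)
                      • stop:
                        dual(X) = X
                      • done:
                        dual(end) = end
                  • retry:
                    ?Bool = !Bool
                      dual(X) = X
      • done:
        ⊕{stop,ok,more} = &{stop,ok,more}  (select→offer)
          • stop:
            !Bool = ?Bool
              !Bool = ?Bool
                ?Str = !Str
                  dual(X) = X
          • ok:
            &{more,stop} = ⊕{more,stop}  (offer→select)
              • more:
                !Str = ?Str
                  ⊕{ack,data} = &{ack,data}  (select→offer)
                    • ack:
                      dual(end) = end
                    • data:
                      dual(end) = end
              • stop:
                ⊕{more,done,retry} = &{more,done,retry}  (select→offer)
                  • more:
                    !Int = ?Int
                      dual(X) = X
                  • done:
                    ?Str = !Str
                      dual(X) = X
                  • retry:
                    !Bool = ?Bool
                      dual(end) = end
          • more:
            !Str = ?Str
              &{retry,done,data} = ⊕{retry,done,data}  (offer→select)
                • retry:
                  ⊕{more,done} = &{more,done}  (select→offer)
                    • more:
                      dual(X) = X
                    • done:
                      dual(X) = X
                • done:
                  ⊕{done,more} = &{done,more}  (select→offer)
                    • done:
                      dual(X) = X
                    • more:
                      dual(X) = X
                • data:
                  ?Bool = !Bool
                    dual(end) = end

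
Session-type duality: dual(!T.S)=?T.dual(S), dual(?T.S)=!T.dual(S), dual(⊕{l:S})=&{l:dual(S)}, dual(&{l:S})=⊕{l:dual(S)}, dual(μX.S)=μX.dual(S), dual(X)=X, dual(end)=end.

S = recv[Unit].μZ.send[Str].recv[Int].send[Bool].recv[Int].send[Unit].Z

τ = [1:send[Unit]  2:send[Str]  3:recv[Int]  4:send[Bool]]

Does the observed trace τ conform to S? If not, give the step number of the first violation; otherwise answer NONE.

@1 got send[Unit], protocol expects recv[Unit]  ✗

1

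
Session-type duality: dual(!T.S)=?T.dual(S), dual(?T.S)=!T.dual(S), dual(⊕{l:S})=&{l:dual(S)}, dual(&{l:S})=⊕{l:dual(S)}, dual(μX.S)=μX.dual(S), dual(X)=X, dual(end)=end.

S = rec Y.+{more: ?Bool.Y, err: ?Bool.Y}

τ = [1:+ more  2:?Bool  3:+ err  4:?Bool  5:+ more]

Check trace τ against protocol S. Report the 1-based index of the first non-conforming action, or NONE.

NONE

step 1: + more  ✓  residual = ?Bool.rec Y.…
step 2: ?Bool  ✓  residual = rec Y.…
step 3: + err  ✓  residual = ?Bool.rec Y.…
step 4: ?Bool  ✓  residual = rec Y.…
step 5: + more  ✓  residual = ?Bool.rec Y.…
all 5 steps conform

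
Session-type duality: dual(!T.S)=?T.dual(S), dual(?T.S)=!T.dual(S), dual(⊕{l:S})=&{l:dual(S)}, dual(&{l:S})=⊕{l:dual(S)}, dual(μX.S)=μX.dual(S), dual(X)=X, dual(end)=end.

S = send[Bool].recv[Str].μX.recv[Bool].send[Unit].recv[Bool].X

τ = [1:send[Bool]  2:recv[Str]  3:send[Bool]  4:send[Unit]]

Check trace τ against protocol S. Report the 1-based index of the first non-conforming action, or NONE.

@1 send[Bool]  match  now at recv[Str].μX.…
@2 recv[Str]  match  now at μX.…
@3 got send[Bool], protocol expects recv[Bool]  ✗

3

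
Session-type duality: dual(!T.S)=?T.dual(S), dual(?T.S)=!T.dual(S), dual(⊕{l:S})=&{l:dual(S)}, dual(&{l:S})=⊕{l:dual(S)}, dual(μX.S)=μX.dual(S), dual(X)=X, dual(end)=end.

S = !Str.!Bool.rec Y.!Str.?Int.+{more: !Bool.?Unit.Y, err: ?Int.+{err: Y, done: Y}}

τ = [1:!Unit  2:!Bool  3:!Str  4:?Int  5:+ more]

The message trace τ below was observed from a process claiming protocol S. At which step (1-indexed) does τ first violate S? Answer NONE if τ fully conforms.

[1] got !Unit, protocol expects !Str  ✗

1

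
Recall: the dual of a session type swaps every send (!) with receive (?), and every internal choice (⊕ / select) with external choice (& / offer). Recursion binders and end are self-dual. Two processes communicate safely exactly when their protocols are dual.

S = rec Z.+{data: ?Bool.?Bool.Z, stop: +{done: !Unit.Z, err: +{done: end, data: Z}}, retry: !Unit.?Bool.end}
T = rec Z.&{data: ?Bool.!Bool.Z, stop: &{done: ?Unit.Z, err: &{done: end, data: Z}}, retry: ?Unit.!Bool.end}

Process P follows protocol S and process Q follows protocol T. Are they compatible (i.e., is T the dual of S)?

NO

rec Z vs rec Z  match (rec unchanged)
  +{data,stop,retry} vs &{data,stop,retry}  match labels match
    case data:
      ?Bool vs ?Bool  ✗ same direction on both sides — not dual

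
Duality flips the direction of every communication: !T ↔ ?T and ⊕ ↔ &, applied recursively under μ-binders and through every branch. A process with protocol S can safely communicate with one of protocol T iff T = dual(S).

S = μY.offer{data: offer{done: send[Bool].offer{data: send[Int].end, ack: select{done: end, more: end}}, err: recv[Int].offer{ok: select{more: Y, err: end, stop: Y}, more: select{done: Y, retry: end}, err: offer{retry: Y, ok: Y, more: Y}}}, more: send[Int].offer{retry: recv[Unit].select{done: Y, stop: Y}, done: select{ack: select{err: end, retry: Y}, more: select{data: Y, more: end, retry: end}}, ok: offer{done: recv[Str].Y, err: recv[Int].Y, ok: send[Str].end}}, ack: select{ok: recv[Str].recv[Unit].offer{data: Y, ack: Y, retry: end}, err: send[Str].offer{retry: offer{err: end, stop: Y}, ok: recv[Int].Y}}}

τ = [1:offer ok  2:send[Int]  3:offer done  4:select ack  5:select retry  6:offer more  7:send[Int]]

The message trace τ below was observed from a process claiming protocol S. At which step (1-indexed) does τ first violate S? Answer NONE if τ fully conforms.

[1] got offer ok, protocol expects offer data or offer more or offer ack  ✗

1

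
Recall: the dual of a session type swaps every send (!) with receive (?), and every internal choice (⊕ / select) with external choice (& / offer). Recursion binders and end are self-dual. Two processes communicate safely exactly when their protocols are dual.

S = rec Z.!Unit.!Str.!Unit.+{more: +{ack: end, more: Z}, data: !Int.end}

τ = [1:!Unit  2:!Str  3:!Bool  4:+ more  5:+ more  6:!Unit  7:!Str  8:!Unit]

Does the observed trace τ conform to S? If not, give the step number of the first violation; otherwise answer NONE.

3

[1] !Unit  ok  residual = !Str.!Unit.+{more: +{ack: end, more: rec Z.…}, data: !Int.end}
[2] !Str  ok  residual = !Unit.+{more: +{ack: end, more: rec Z.…}, data: !Int.end}
[3] got !Bool, protocol expects !Unit  ✗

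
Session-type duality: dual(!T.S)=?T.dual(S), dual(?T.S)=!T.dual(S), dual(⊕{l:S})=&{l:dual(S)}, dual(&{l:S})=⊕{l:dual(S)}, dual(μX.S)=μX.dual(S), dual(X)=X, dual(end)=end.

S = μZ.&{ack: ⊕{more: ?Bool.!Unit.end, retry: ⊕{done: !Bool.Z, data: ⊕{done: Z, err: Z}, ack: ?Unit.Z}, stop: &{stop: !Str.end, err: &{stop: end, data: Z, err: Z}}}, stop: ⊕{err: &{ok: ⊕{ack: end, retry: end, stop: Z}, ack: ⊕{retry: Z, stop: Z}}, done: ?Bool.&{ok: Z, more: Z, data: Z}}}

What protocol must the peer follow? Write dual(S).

μZ → μZ  (rec unchanged)
  &{ack,stop} → ⊕{ack,stop}  (&→⊕)
    [ack]
      ⊕{more,retry,stop} → &{more,retry,stop}  (select→offer)
        [more]
          ?Bool → !Bool
            !Unit → ?Unit
              dual(end) = end
        [retry]
          ⊕{done,data,ack} → &{done,data,ack}  (select→offer)
            [done]
              !Bool → ?Bool
                dual(Z) = Z
            [data]
              ⊕{done,err} → &{done,err}  (select→offer)
                [done]
                  dual(Z) = Z
                [err]
                  dual(Z) = Z
            [ack]
              ?Unit → !Unit
                dual(Z) = Z
        [stop]
          &{stop,err} → ⊕{stop,err}  (&→⊕)
            [stop]
              !Str → ?Str
                dual(end) = end
            [err]
              &{stop,data,err} → ⊕{stop,data,err}  (&→⊕)
                [stop]
                  dual(end) = end
                [data]
                  dual(Z) = Z
                [err]
                  dual(Z) = Z
    [stop]
      ⊕{err,done} → &{err,done}  (select→offer)
        [err]
          &{ok,ack} → ⊕{ok,ack}  (&→⊕)
            [ok]
              ⊕{ack,retry,stop} → &{ack,retry,stop}  (select→offer)
                [ack]
                  dual(end) = end
                [retry]
                  dual(end) = end
                [stop]
                  dual(Z) = Z
            [ack]
              ⊕{retry,stop} → &{retry,stop}  (select→offer)
                [retry]
                  dual(Z) = Z
                [stop]
                  dual(Z) = Z
        [done]
          ?Bool → !Bool
            &{ok,more,data} → ⊕{ok,more,data}  (&→⊕)
              [ok]
                dual(Z) = Z
              [more]
                dual(Z) = Z
              [data]
                dual(Z) = Z

μZ.⊕{ack: &{more: !Bool.?Unit.end, retry: &{done: ?Bool.Z, data: &{done: Z, err: Z}, ack: !Unit.Z}, stop: ⊕{stop: ?Str.end, err: ⊕{stop: end, data: Z, err: Z}}}, stop: &{err: ⊕{ok: &{ack: end, retry: end, stop: Z}, ack: &{retry: Z, stop: Z}}, done: !Bool.⊕{ok: Z, more: Z, data: Z}}}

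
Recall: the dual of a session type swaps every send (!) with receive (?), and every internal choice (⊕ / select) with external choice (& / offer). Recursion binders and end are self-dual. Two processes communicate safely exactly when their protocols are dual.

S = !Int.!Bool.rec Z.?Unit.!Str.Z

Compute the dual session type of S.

?Int.?Bool.rec Z.!Unit.?Str.Z

!Int → ?Int
  !Bool → ?Bool
    rec Z → rec Z  (μ self-dual)
      ?Unit → !Unit
        !Str → ?Str
          dual(Z) = Z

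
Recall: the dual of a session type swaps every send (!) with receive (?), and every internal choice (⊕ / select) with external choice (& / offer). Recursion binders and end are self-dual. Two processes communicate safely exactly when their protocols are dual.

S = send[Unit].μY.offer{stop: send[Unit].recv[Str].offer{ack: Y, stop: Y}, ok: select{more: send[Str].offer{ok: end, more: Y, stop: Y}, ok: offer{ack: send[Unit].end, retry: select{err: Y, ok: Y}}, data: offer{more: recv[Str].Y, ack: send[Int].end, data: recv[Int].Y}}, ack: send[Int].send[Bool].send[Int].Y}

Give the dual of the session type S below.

send[Unit] → recv[Unit]
  μY → μY  (rec unchanged)
    offer{stop,ok,ack} → select{stop,ok,ack}  (offer→select)
      case stop:
        send[Unit] → recv[Unit]
          recv[Str] → send[Str]
            offer{ack,stop} → select{ack,stop}  (offer→select)
              case ack:
                Y ↦ Y
              case stop:
                Y ↦ Y
      case ok:
        select{more,ok,data} → offer{more,ok,data}  (⊕→&)
          case more:
            send[Str] → recv[Str]
              offer{ok,more,stop} → select{ok,more,stop}  (offer→select)
                case ok:
                  end ↦ end
                case more:
                  Y ↦ Y
                case stop:
                  Y ↦ Y
          case ok:
            offer{ack,retry} → select{ack,retry}  (offer→select)
              case ack:
                send[Unit] → recv[Unit]
                  end ↦ end
              case retry:
                select{err,ok} → offer{err,ok}  (⊕→&)
                  case err:
                    Y ↦ Y
                  case ok:
                    Y ↦ Y
          case data:
            offer{more,ack,data} → select{more,ack,data}  (offer→select)
              case more:
                recv[Str] → send[Str]
                  Y ↦ Y
              case ack:
                send[Int] → recv[Int]
                  end ↦ end
              case data:
                recv[Int] → send[Int]
                  Y ↦ Y
      case ack:
        send[Int] → recv[Int]
          send[Bool] → recv[Bool]
            send[Int] → recv[Int]
              Y ↦ Y

recv[Unit].μY.select{stop: recv[Unit].send[Str].select{ack: Y, stop: Y}, ok: offer{more: recv[Str].select{ok: end, more: Y, stop: Y}, ok: select{ack: recv[Unit].end, retry: offer{err: Y, ok: Y}}, data: select{more: send[Str].Y, ack: recv[Int].end, data: send[Int].Y}}, ack: recv[Int].recv[Bool].recv[Int].Y}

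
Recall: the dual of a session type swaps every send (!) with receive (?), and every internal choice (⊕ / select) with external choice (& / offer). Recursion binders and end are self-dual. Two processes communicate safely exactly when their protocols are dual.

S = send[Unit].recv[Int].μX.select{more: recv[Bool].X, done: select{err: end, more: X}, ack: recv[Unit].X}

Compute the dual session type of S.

send[Unit] → recv[Unit]
  recv[Int] → send[Int]
    μX → μX  (binder kept)
      select{more,done,ack} → offer{more,done,ack}  (⊕→&)
        case more:
          recv[Bool] → send[Bool]
            X self-dual
        case done:
          select{err,more} → offer{err,more}  (⊕→&)
            case err:
              end self-dual
            case more:
              X self-dual
        case ack:
          recv[Unit] → send[Unit]
            X self-dual

recv[Unit].send[Int].μX.offer{more: send[Bool].X, done: offer{err: end, more: X}, ack: send[Unit].X}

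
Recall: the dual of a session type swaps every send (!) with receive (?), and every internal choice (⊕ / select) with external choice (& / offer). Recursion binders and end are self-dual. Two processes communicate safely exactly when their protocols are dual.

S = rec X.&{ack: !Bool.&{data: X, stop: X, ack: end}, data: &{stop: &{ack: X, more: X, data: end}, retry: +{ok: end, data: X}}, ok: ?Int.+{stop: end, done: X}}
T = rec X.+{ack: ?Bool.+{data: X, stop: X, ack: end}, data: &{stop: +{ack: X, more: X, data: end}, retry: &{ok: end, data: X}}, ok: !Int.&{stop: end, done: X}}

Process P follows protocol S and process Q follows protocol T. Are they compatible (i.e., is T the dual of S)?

rec X ‖ rec X  ok (rec unchanged)
  &{ack,data,ok} ‖ +{ack,data,ok}  ok label sets agree
    [ack]
      !Bool ‖ ?Bool  ok
        &{data,stop,ack} ‖ +{data,stop,ack}  ok label sets agree
          [data]
            X ‖ X  ok
          [stop]
            X ‖ X  ok
          [ack]
            end ‖ end  ok
    [data]
      &{stop,retry} ‖ &{stop,retry}  ✗ choice polarity not flipped — not dual

NO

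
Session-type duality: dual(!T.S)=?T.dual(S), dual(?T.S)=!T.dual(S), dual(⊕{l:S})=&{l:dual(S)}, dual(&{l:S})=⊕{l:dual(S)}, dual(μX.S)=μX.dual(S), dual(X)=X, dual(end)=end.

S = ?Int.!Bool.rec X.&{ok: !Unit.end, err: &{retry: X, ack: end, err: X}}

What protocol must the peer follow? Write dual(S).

!Int.?Bool.rec X.+{ok: ?Unit.end, err: +{retry: X, ack: end, err: X}}

?Int ↦ !Int
  !Bool ↦ ?Bool
    rec X ↦ rec X  (rec unchanged)
      &{ok,err} ↦ +{ok,err}  (offer→select)
        • ok:
          !Unit ↦ ?Unit
            end self-dual
        • err:
          &{retry,ack,err} ↦ +{retry,ack,err}  (offer→select)
            • retry:
              X self-dual
            • ack:
              end self-dual
            • err:
              X self-dual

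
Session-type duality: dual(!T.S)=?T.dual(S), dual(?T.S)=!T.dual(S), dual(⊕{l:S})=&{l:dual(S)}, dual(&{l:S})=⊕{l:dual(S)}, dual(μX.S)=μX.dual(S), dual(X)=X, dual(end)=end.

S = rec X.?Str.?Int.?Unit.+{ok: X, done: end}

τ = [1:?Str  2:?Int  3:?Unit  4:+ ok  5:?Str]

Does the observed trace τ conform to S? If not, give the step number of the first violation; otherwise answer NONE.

NONE

@1 ?Str  match  state: ?Int.?Unit.+{ok: rec X.…, done: end}
@2 ?Int  match  state: ?Unit.+{ok: rec X.…, done: end}
@3 ?Unit  match  state: +{ok: rec X.…, done: end}
@4 + ok  match  state: rec X.…
@5 ?Str  match  state: ?Int.?Unit.+{ok: rec X.…, done: end}
τ conforms to S (length 5)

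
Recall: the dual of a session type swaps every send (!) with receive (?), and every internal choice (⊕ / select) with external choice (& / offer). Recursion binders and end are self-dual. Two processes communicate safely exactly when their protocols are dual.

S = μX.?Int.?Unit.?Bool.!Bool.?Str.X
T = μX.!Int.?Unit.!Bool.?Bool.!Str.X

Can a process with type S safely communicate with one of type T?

NO

μX vs μX  ok (μ self-dual)
  ?Int vs !Int  ok
    ?Unit vs ?Unit  ✗ same direction on both sides — not dual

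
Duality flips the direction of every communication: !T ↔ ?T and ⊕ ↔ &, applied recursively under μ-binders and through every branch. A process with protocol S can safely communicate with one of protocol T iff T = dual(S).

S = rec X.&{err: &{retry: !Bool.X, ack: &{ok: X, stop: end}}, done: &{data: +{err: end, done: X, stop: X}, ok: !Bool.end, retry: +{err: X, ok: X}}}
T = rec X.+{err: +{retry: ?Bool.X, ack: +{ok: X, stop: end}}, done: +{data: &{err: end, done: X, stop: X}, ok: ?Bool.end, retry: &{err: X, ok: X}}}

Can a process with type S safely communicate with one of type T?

rec X | rec X  ok (μ self-dual)
  &{err,done} | +{err,done}  ok same labels
    case err:
      &{retry,ack} | +{retry,ack}  ok same labels
        case retry:
          !Bool | ?Bool  ok
            X | X  ok
        case ack:
          &{ok,stop} | +{ok,stop}  ok same labels
            case ok:
              X | X  ok
            case stop:
              end | end  ok
    case done:
      &{data,ok,retry} | +{data,ok,retry}  ok same labels
        case data:
          +{err,done,stop} | &{err,done,stop}  ok same labels
            case err:
              end | end  ok
            case done:
              X | X  ok
            case stop:
              X | X  ok
        case ok:
          !Bool | ?Bool  ok
            end | end  ok
        case retry:
          +{err,ok} | &{err,ok}  ok same labels
            case err:
              X | X  ok
            case ok:
              X | X  ok

YES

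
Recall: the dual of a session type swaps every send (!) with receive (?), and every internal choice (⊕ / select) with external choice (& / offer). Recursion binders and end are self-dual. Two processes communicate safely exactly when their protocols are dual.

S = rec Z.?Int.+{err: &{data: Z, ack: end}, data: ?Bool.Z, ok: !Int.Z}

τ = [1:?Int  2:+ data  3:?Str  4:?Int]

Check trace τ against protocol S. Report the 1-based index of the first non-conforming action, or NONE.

3

[1] ?Int  ok  now at +{err: &{data: rec Z.…, ack: end}, data: ?Bool.rec Z.…, ok: !Int.rec Z.…}
[2] + data  ok  now at ?Bool.rec Z.…
[3] got ?Str, protocol expects ?Bool  ✗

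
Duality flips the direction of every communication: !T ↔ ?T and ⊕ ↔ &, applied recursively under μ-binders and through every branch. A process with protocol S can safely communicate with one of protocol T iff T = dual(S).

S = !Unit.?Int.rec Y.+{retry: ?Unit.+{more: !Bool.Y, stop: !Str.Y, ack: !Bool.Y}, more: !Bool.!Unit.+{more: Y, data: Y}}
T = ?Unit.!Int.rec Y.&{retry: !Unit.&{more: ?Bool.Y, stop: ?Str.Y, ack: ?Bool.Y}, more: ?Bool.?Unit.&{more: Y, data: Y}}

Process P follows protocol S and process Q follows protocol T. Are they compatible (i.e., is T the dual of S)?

!Unit vs ?Unit  ok
  ?Int vs !Int  ok
    rec Y vs rec Y  ok (rec unchanged)
      +{retry,more} vs &{retry,more}  ok label sets agree
        • retry:
          ?Unit vs !Unit  ok
            +{more,stop,ack} vs &{more,stop,ack}  ok label sets agree
              • more:
                !Bool vs ?Bool  ok
                  Y vs Y  ok
              • stop:
                !Str vs ?Str  ok
                  Y vs Y  ok
              • ack:
                !Bool vs ?Bool  ok
                  Y vs Y  ok
        • more:
          !Bool vs ?Bool  ok
            !Unit vs ?Unit  ok
              +{more,data} vs &{more,data}  ok label sets agree
                • more:
                  Y vs Y  ok
                • data:
                  Y vs Y  ok

YES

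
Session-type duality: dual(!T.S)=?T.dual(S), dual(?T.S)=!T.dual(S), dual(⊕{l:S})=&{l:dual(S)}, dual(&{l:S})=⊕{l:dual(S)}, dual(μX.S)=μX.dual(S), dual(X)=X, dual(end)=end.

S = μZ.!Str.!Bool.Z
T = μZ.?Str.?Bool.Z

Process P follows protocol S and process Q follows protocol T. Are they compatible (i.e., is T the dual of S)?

μZ vs μZ  match (μ self-dual)
  !Str vs ?Str  match
    !Bool vs ?Bool  match
      Z vs Z  match

YES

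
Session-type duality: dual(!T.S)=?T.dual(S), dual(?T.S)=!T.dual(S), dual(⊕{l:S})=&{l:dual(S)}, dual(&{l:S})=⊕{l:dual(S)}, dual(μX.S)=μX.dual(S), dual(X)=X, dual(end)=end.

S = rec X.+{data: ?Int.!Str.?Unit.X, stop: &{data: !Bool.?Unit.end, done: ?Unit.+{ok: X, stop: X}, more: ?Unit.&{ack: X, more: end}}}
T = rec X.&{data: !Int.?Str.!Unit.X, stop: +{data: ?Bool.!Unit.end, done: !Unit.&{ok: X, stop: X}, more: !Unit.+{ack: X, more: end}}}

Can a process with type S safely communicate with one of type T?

YES

rec X ‖ rec X  match (rec unchanged)
  +{data,stop} ‖ &{data,stop}  match label sets agree
    [data]
      ?Int ‖ !Int  match
        !Str ‖ ?Str  match
          ?Unit ‖ !Unit  match
            X ‖ X  match
    [stop]
      &{data,done,more} ‖ +{data,done,more}  match label sets agree
        [data]
          !Bool ‖ ?Bool  match
            ?Unit ‖ !Unit  match
              end ‖ end  match
        [done]
          ?Unit ‖ !Unit  match
            +{ok,stop} ‖ &{ok,stop}  match label sets agree
              [ok]
                X ‖ X  match
              [stop]
                X ‖ X  match
        [more]
          ?Unit ‖ !Unit  match
            &{ack,more} ‖ +{ack,more}  match label sets agree
              [ack]
                X ‖ X  match
              [more]
                end ‖ end  match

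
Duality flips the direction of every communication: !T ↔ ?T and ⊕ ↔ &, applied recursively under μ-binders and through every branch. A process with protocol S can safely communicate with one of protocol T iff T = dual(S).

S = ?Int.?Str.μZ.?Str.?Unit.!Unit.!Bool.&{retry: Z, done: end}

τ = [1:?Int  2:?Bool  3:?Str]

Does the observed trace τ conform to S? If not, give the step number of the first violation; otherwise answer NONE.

2

step 1: ?Int  match  now at ?Str.μZ.…
step 2: got ?Bool, protocol expects ?Str  ✗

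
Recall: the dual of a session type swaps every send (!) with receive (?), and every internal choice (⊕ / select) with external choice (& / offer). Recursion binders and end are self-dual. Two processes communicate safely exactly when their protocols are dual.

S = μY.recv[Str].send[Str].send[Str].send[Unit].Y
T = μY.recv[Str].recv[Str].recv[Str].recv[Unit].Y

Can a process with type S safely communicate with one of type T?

NO

μY | μY  ok (binder kept)
  recv[Str] | recv[Str]  ✗ same direction on both sides — not dual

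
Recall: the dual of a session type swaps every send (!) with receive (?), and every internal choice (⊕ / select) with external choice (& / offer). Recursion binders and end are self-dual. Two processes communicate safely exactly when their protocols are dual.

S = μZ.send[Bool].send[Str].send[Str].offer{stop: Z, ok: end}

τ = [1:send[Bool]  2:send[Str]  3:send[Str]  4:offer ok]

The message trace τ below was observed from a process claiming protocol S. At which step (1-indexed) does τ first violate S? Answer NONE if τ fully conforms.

step 1: send[Bool]  ✓  cont: send[Str].send[Str].offer{stop: μZ.…, ok: end}
step 2: send[Str]  ✓  cont: send[Str].offer{stop: μZ.…, ok: end}
step 3: send[Str]  ✓  cont: offer{stop: μZ.…, ok: end}
step 4: offer ok  ✓  cont: end
τ conforms to S (length 4)

NONE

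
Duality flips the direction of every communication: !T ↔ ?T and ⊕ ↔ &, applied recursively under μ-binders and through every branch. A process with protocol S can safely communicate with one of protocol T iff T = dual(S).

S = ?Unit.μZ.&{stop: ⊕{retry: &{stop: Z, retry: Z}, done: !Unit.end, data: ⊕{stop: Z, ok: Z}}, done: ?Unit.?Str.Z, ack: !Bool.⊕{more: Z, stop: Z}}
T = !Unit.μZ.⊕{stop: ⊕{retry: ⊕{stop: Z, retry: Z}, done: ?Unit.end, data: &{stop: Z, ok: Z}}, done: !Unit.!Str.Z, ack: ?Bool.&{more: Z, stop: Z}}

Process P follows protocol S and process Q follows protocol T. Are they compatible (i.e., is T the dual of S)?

?Unit ‖ !Unit  ok
  μZ ‖ μZ  ok (binder kept)
    &{stop,done,ack} ‖ ⊕{stop,done,ack}  ok label sets agree
      case stop:
        ⊕{retry,done,data} ‖ ⊕{retry,done,data}  ✗ choice polarity not flipped — not dual

NO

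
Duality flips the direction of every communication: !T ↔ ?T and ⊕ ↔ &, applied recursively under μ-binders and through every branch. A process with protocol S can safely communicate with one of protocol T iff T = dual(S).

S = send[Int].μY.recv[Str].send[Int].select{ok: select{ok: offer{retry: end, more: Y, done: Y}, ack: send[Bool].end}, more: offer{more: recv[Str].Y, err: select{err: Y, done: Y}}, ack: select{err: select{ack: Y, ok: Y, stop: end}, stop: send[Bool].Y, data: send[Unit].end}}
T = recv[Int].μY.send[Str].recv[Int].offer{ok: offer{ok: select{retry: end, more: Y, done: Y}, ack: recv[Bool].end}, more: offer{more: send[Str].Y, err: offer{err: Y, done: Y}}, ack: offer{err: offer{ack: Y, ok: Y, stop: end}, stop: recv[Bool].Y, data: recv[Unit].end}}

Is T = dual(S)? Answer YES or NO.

NO

send[Int] vs recv[Int]  ok
  μY vs μY  ok (binder kept)
    recv[Str] vs send[Str]  ok
      send[Int] vs recv[Int]  ok
        select{ok,more,ack} vs offer{ok,more,ack}  ok same labels
          [ok]
            select{ok,ack} vs offer{ok,ack}  ok same labels
              [ok]
                offer{retry,more,done} vs select{retry,more,done}  ok same labels
                  [retry]
                    end vs end  ok
                  [more]
                    Y vs Y  ok
                  [done]
                    Y vs Y  ok
              [ack]
                send[Bool] vs recv[Bool]  ok
                  end vs end  ok
          [more]
            offer{more,err} vs offer{more,err}  ✗ choice polarity not flipped — not dual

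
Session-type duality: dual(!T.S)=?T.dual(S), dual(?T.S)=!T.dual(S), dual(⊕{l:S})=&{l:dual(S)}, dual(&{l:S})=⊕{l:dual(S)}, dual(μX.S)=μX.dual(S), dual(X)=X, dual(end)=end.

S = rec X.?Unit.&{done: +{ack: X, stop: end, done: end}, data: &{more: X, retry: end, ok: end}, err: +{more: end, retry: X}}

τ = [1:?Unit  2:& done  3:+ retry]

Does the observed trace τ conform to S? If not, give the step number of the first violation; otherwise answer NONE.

3

@1 ?Unit  ok  now at &{done: +{ack: rec X.…, stop: end, done: end}, data: &{more: rec X.…, retry: end, ok: end}, err: +{more: end, retry: rec X.…}}
@2 & done  ok  now at +{ack: rec X.…, stop: end, done: end}
@3 got + retry, protocol expects + ack or + stop or + done  ✗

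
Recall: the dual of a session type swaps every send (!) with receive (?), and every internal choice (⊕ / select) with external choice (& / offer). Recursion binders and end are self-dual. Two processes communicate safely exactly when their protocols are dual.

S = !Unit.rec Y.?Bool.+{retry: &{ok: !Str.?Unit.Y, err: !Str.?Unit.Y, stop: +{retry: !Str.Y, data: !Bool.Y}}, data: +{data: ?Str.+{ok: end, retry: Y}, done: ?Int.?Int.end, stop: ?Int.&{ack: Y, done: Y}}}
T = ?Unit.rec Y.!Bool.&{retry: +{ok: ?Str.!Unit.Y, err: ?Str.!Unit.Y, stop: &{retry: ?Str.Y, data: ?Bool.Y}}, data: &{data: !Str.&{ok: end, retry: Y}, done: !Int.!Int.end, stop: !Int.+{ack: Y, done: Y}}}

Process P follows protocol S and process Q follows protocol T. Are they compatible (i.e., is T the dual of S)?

!Unit | ?Unit  ok
  rec Y | rec Y  ok (rec unchanged)
    ?Bool | !Bool  ok
      +{retry,data} | &{retry,data}  ok same labels
        case retry:
          &{ok,err,stop} | +{ok,err,stop}  ok same labels
            case ok:
              !Str | ?Str  ok
                ?Unit | !Unit  ok
                  Y | Y  ok
            case err:
              !Str | ?Str  ok
                ?Unit | !Unit  ok
                  Y | Y  ok
            case stop:
              +{retry,data} | &{retry,data}  ok same labels
                case retry:
                  !Str | ?Str  ok
                    Y | Y  ok
                case data:
                  !Bool | ?Bool  ok
                    Y | Y  ok
        case data:
          +{data,done,stop} | &{data,done,stop}  ok same labels
            case data:
              ?Str | !Str  ok
                +{ok,retry} | &{ok,retry}  ok same labels
                  case ok:
                    end | end  ok
                  case retry:
                    Y | Y  ok
            case done:
              ?Int | !Int  ok
                ?Int | !Int  ok
                  end | end  ok
            case stop:
              ?Int | !Int  ok
                &{ack,done} | +{ack,done}  ok same labels
                  case ack:
                    Y | Y  ok
                  case done:
                    Y | Y  ok

YES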